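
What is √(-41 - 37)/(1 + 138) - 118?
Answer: -118 + I*√78/139 ≈ -118.0 + 0.063538*I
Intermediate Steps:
√(-41 - 37)/(1 + 138) - 118 = √(-78)/139 - 118 = (I*√78)/139 - 118 = I*√78/139 - 118 = -118 + I*√78/139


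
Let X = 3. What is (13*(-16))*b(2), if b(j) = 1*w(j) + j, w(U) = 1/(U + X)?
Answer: -2288/5 ≈ -457.60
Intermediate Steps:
w(U) = 1/(3 + U) (w(U) = 1/(U + 3) = 1/(3 + U))
b(j) = j + 1/(3 + j) (b(j) = 1/(3 + j) + j = j + 1/(3 + j))
(13*(-16))*b(2) = (13*(-16))*((1 + 2*(3 + 2))/(3 + 2)) = -208*(1 + 2*5)/5 = -208*(1 + 10)/5 = -208*11/5 = -2288/5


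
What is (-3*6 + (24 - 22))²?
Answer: 256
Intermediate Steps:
(-3*6 + (24 - 22))² = (-18 + 2)² = (-16)² = 256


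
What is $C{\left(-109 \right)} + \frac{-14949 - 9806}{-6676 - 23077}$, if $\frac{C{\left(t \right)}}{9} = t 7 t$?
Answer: $\frac{22270234514}{29753} \approx 7.485 \cdot 10^{5}$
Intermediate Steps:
$C{\left(t \right)} = 63 t^{2}$ ($C{\left(t \right)} = 9 t 7 t = 9 \cdot 7 t t = 9 \cdot 7 t^{2} = 63 t^{2}$)
$C{\left(-109 \right)} + \frac{-14949 - 9806}{-6676 - 23077} = 63 \left(-109\right)^{2} + \frac{-14949 - 9806}{-6676 - 23077} = 63 \cdot 11881 - \frac{24755}{-29753} = 748503 - - \frac{24755}{29753} = 748503 + \frac{24755}{29753} = \frac{22270234514}{29753}$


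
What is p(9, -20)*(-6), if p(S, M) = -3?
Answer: 18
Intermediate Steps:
p(9, -20)*(-6) = -3*(-6) = 18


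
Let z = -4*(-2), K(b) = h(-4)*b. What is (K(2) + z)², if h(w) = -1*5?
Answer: 4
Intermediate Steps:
h(w) = -5
K(b) = -5*b
z = 8
(K(2) + z)² = (-5*2 + 8)² = (-10 + 8)² = (-2)² = 4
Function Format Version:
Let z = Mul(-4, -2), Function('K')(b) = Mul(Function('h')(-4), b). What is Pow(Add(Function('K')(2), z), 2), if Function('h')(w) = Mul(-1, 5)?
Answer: 4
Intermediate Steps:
Function('h')(w) = -5
Function('K')(b) = Mul(-5, b)
z = 8
Pow(Add(Function('K')(2), z), 2) = Pow(Add(Mul(-5, 2), 8), 2) = Pow(Add(-10, 8), 2) = Pow(-2, 2) = 4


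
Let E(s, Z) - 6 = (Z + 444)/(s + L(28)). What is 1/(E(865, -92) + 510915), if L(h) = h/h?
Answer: 433/221228969 ≈ 1.9572e-6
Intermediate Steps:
L(h) = 1
E(s, Z) = 6 + (444 + Z)/(1 + s) (E(s, Z) = 6 + (Z + 444)/(s + 1) = 6 + (444 + Z)/(1 + s))
1/(E(865, -92) + 510915) = 1/((450 - 92 + 6*865)/(1 + 865) + 510915) = 1/((450 - 92 + 5190)/866 + 510915) = 1/((1/866)*5548 + 510915) = 1/(2774/433 + 510915) = 1/(221228969/433) = 433/221228969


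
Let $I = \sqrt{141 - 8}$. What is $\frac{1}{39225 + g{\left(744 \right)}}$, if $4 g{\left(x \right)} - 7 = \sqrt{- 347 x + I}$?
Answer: $\frac{1}{\frac{156907}{4} + \frac{i \sqrt{258168 - \sqrt{133}}}{4}} \approx 2.5493 \cdot 10^{-5} - 8.255 \cdot 10^{-8} i$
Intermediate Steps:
$I = \sqrt{133} \approx 11.533$
$g{\left(x \right)} = \frac{7}{4} + \frac{\sqrt{\sqrt{133} - 347 x}}{4}$ ($g{\left(x \right)} = \frac{7}{4} + \frac{\sqrt{- 347 x + \sqrt{133}}}{4} = \frac{7}{4} + \frac{\sqrt{\sqrt{133} - 347 x}}{4}$)
$\frac{1}{39225 + g{\left(744 \right)}} = \frac{1}{39225 + \left(\frac{7}{4} + \frac{\sqrt{\sqrt{133} - 258168}}{4}\right)} = \frac{1}{39225 + \left(\frac{7}{4} + \frac{\sqrt{-258168 + \sqrt{133}}}{4}\right)} = \frac{1}{\frac{156907}{4} + \frac{\sqrt{-258168 + \sqrt{133}}}{4}}$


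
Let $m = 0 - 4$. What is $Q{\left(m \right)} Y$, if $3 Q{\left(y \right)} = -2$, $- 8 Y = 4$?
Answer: $\frac{1}{3} \approx 0.33333$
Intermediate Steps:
$Y = - \frac{1}{2}$ ($Y = \left(- \frac{1}{8}\right) 4 = - \frac{1}{2} \approx -0.5$)
$m = -4$
$Q{\left(y \right)} = - \frac{2}{3}$ ($Q{\left(y \right)} = \frac{1}{3} \left(-2\right) = - \frac{2}{3}$)
$Q{\left(m \right)} Y = \left(- \frac{2}{3}\right) \left(- \frac{1}{2}\right) = \frac{1}{3}$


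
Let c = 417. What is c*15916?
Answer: 6636972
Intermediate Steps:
c*15916 = 417*15916 = 6636972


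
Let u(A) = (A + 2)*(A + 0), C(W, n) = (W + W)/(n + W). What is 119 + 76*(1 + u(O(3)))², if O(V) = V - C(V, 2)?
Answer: 2993991/625 ≈ 4790.4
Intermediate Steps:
C(W, n) = 2*W/(W + n) (C(W, n) = (2*W)/(W + n) = 2*W/(W + n))
O(V) = V - 2*V/(2 + V) (O(V) = V - 2*V/(V + 2) = V - 2*V/(2 + V))
u(A) = A*(2 + A) (u(A) = (2 + A)*A = A*(2 + A))
119 + 76*(1 + u(O(3)))² = 119 + 76*(1 + (3²/(2 + 3))*(2 + 3²/(2 + 3)))² = 119 + 76*(1 + (9/5)*(2 + 9/5))² = 119 + 76*(1 + (9*(⅕))*(2 + 9*(⅕)))² = 119 + 76*(1 + 9*(2 + 9/5)/5)² = 119 + 76*(1 + (9/5)*(19/5))² = 119 + 76*(1 + 171/25)² = 119 + 76*(196/25)² = 119 + 76*(38416/625) = 119 + 2919616/625 = 2993991/625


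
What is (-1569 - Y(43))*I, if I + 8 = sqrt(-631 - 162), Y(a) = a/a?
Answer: 12560 - 1570*I*sqrt(793) ≈ 12560.0 - 44212.0*I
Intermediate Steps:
Y(a) = 1
I = -8 + I*sqrt(793) (I = -8 + sqrt(-631 - 162) = -8 + sqrt(-793) = -8 + I*sqrt(793) ≈ -8.0 + 28.16*I)
(-1569 - Y(43))*I = (-1569 - 1*1)*(-8 + I*sqrt(793)) = (-1569 - 1)*(-8 + I*sqrt(793)) = -1570*(-8 + I*sqrt(793)) = 12560 - 1570*I*sqrt(793)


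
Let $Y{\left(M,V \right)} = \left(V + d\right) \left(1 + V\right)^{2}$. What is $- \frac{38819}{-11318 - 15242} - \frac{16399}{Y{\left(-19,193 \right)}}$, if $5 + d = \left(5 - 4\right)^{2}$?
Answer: $\frac{68922977159}{47231674560} \approx 1.4593$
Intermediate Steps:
$d = -4$ ($d = -5 + \left(5 - 4\right)^{2} = -5 + 1^{2} = -5 + 1 = -4$)
$Y{\left(M,V \right)} = \left(1 + V\right)^{2} \left(-4 + V\right)$ ($Y{\left(M,V \right)} = \left(V - 4\right) \left(1 + V\right)^{2} = \left(-4 + V\right) \left(1 + V\right)^{2} = \left(1 + V\right)^{2} \left(-4 + V\right)$)
$- \frac{38819}{-11318 - 15242} - \frac{16399}{Y{\left(-19,193 \right)}} = - \frac{38819}{-11318 - 15242} - \frac{16399}{\left(1 + 193\right)^{2} \left(-4 + 193\right)} = - \frac{38819}{-26560} - \frac{16399}{194^{2} \cdot 189} = \left(-38819\right) \left(- \frac{1}{26560}\right) - \frac{16399}{37636 \cdot 189} = \frac{38819}{26560} - \frac{16399}{7113204} = \frac{68922977159}{47231674560}$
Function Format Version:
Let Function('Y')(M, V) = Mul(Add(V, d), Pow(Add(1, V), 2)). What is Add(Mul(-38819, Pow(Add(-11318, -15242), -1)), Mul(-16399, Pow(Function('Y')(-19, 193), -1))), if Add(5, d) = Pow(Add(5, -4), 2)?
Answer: Rational(68922977159, 47231674560) ≈ 1.4593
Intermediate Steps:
d = -4 (d = Add(-5, Pow(Add(5, -4), 2)) = Add(-5, Pow(1, 2)) = Add(-5, 1) = -4)
Function('Y')(M, V) = Mul(Pow(Add(1, V), 2), Add(-4, V)) (Function('Y')(M, V) = Mul(Add(V, -4), Pow(Add(1, V), 2)) = Mul(Add(-4, V), Pow(Add(1, V), 2)) = Mul(Pow(Add(1, V), 2), Add(-4, V)))
Add(Mul(-38819, Pow(Add(-11318, -15242), -1)), Mul(-16399, Pow(Function('Y')(-19, 193), -1))) = Add(Mul(-38819, Pow(Add(-11318, -15242), -1)), Mul(-16399, Pow(Mul(Pow(Add(1, 193), 2), Add(-4, 193)), -1))) = Add(Mul(-38819, Pow(-26560, -1)), Mul(-16399, Pow(Mul(Pow(194, 2), 189), -1))) = Add(Mul(-38819, Rational(-1, 26560)), Mul(-16399, Pow(Mul(37636, 189), -1))) = Add(Rational(38819, 26560), Mul(-16399, Pow(7113204, -1))) = Add(Rational(38819, 26560), Mul(-16399, Rational(1, 7113204))) = Add(Rational(38819, 26560), Rational(-16399, 7113204)) = Rational(68922977159, 47231674560)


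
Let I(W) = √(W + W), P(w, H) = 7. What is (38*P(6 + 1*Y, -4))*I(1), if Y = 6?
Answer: 266*√2 ≈ 376.18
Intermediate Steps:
I(W) = √2*√W (I(W) = √(2*W) = √2*√W)
(38*P(6 + 1*Y, -4))*I(1) = (38*7)*(√2*√1) = 266*(√2*1) = 266*√2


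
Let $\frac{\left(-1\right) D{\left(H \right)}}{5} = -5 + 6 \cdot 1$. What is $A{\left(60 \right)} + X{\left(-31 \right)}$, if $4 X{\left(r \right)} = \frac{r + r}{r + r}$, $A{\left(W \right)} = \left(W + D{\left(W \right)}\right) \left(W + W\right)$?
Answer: $\frac{26401}{4} \approx 6600.3$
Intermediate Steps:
$D{\left(H \right)} = -5$ ($D{\left(H \right)} = - 5 \left(-5 + 6 \cdot 1\right) = - 5 \left(-5 + 6\right) = \left(-5\right) 1 = -5$)
$A{\left(W \right)} = 2 W \left(-5 + W\right)$ ($A{\left(W \right)} = \left(W - 5\right) \left(W + W\right) = \left(-5 + W\right) 2 W = 2 W \left(-5 + W\right)$)
$X{\left(r \right)} = \frac{1}{4}$ ($X{\left(r \right)} = \frac{\left(r + r\right) \frac{1}{r + r}}{4} = \frac{2 r \frac{1}{2 r}}{4} = \frac{1}{4} \cdot 1 = \frac{1}{4}$)
$A{\left(60 \right)} + X{\left(-31 \right)} = 2 \cdot 60 \left(-5 + 60\right) + \frac{1}{4} = 2 \cdot 60 \cdot 55 + \frac{1}{4} = 6600 + \frac{1}{4} = \frac{26401}{4}$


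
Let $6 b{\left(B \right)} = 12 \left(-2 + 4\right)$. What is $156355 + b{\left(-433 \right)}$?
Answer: $156359$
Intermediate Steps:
$b{\left(B \right)} = 4$ ($b{\left(B \right)} = \frac{12 \left(-2 + 4\right)}{6} = \frac{12 \cdot 2}{6} = \frac{1}{6} \cdot 24 = 4$)
$156355 + b{\left(-433 \right)} = 156355 + 4 = 156359$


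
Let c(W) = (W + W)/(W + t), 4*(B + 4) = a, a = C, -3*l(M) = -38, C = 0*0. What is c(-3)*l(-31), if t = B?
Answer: 76/7 ≈ 10.857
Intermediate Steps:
C = 0
l(M) = 38/3 (l(M) = -⅓*(-38) = 38/3)
a = 0
B = -4 (B = -4 + (¼)*0 = -4 + 0 = -4)
t = -4
c(W) = 2*W/(-4 + W) (c(W) = (W + W)/(W - 4) = (2*W)/(-4 + W) = 2*W/(-4 + W))
c(-3)*l(-31) = (2*(-3)/(-4 - 3))*(38/3) = (2*(-3)/(-7))*(38/3) = (2*(-3)*(-⅐))*(38/3) = (6/7)*(38/3) = 76/7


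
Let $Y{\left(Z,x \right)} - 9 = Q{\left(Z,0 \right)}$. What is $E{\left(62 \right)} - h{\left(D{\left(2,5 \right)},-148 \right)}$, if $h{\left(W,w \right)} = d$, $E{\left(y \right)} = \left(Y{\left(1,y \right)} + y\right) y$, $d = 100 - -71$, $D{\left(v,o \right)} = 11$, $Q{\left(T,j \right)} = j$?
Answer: $4231$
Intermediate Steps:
$Y{\left(Z,x \right)} = 9$ ($Y{\left(Z,x \right)} = 9 + 0 = 9$)
$d = 171$ ($d = 100 + 71 = 171$)
$E{\left(y \right)} = y \left(9 + y\right)$ ($E{\left(y \right)} = \left(9 + y\right) y = y \left(9 + y\right)$)
$h{\left(W,w \right)} = 171$
$E{\left(62 \right)} - h{\left(D{\left(2,5 \right)},-148 \right)} = 62 \left(9 + 62\right) - 171 = 62 \cdot 71 - 171 = 4402 - 171 = 4231$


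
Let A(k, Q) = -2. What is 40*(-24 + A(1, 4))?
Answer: -1040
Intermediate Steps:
40*(-24 + A(1, 4)) = 40*(-24 - 2) = 40*(-26) = -1040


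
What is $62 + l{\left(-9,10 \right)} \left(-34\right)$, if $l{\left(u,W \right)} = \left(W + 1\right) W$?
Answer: $-3678$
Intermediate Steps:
$l{\left(u,W \right)} = W \left(1 + W\right)$ ($l{\left(u,W \right)} = \left(1 + W\right) W = W \left(1 + W\right)$)
$62 + l{\left(-9,10 \right)} \left(-34\right) = 62 + 10 \left(1 + 10\right) \left(-34\right) = 62 + 10 \cdot 11 \left(-34\right) = 62 + 110 \left(-34\right) = 62 - 3740 = -3678$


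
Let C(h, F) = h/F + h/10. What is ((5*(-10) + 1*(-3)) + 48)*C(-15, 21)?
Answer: 155/14 ≈ 11.071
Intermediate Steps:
C(h, F) = h/10 + h/F (C(h, F) = h/F + h*(⅒) = h/F + h/10 = h/10 + h/F)
((5*(-10) + 1*(-3)) + 48)*C(-15, 21) = ((5*(-10) + 1*(-3)) + 48)*((⅒)*(-15) - 15/21) = ((-50 - 3) + 48)*(-3/2 - 15*1/21) = (-53 + 48)*(-3/2 - 5/7) = -5*(-31/14) = 155/14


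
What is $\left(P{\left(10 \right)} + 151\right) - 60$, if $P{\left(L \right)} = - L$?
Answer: $81$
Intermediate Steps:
$\left(P{\left(10 \right)} + 151\right) - 60 = \left(\left(-1\right) 10 + 151\right) - 60 = \left(-10 + 151\right) - 60 = 141 - 60 = 81$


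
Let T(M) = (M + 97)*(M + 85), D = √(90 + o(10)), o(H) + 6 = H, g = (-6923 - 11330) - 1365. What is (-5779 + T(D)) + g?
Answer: -17058 + 182*√94 ≈ -15293.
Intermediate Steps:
g = -19618 (g = -18253 - 1365 = -19618)
o(H) = -6 + H
D = √94 (D = √(90 + (-6 + 10)) = √(90 + 4) = √94 ≈ 9.6954)
T(M) = (85 + M)*(97 + M) (T(M) = (97 + M)*(85 + M) = (85 + M)*(97 + M))
(-5779 + T(D)) + g = (-5779 + (8245 + (√94)² + 182*√94)) - 19618 = (-5779 + (8245 + 94 + 182*√94)) - 19618 = (-5779 + (8339 + 182*√94)) - 19618 = (2560 + 182*√94) - 19618 = -17058 + 182*√94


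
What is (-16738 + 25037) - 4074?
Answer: 4225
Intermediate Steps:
(-16738 + 25037) - 4074 = 8299 - 4074 = 4225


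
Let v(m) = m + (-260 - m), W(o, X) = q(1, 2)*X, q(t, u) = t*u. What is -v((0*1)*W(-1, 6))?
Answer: 260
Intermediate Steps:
W(o, X) = 2*X (W(o, X) = (1*2)*X = 2*X)
v(m) = -260
-v((0*1)*W(-1, 6)) = -1*(-260) = 260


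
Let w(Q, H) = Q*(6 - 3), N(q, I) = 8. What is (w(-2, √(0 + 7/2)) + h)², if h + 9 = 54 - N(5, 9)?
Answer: 961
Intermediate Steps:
w(Q, H) = 3*Q (w(Q, H) = Q*3 = 3*Q)
h = 37 (h = -9 + (54 - 1*8) = -9 + (54 - 8) = -9 + 46 = 37)
(w(-2, √(0 + 7/2)) + h)² = (3*(-2) + 37)² = (-6 + 37)² = 31² = 961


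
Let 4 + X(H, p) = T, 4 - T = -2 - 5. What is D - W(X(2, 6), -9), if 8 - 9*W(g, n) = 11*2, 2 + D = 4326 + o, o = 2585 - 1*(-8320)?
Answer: 137075/9 ≈ 15231.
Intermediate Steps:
o = 10905 (o = 2585 + 8320 = 10905)
T = 11 (T = 4 - (-2 - 5) = 4 - 1*(-7) = 4 + 7 = 11)
X(H, p) = 7 (X(H, p) = -4 + 11 = 7)
D = 15229 (D = -2 + (4326 + 10905) = -2 + 15231 = 15229)
W(g, n) = -14/9 (W(g, n) = 8/9 - 11*2/9 = 8/9 - ⅑*22 = 8/9 - 22/9 = -14/9)
D - W(X(2, 6), -9) = 15229 - 1*(-14/9) = 15229 + 14/9 = 137075/9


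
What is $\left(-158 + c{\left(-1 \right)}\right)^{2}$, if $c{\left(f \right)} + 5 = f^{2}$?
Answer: $26244$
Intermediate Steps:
$c{\left(f \right)} = -5 + f^{2}$
$\left(-158 + c{\left(-1 \right)}\right)^{2} = \left(-158 - \left(5 - \left(-1\right)^{2}\right)\right)^{2} = \left(-158 + \left(-5 + 1\right)\right)^{2} = \left(-158 - 4\right)^{2} = \left(-162\right)^{2} = 26244$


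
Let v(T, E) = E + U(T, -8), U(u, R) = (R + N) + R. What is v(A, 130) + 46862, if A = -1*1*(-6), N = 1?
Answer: 46977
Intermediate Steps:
A = 6 (A = -1*(-6) = 6)
U(u, R) = 1 + 2*R (U(u, R) = (R + 1) + R = (1 + R) + R = 1 + 2*R)
v(T, E) = -15 + E (v(T, E) = E + (1 + 2*(-8)) = E + (1 - 16) = E - 15 = -15 + E)
v(A, 130) + 46862 = (-15 + 130) + 46862 = 115 + 46862 = 46977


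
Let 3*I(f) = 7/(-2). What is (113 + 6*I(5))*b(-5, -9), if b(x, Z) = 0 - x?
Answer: 530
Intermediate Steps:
b(x, Z) = -x
I(f) = -7/6 (I(f) = (7/(-2))/3 = (7*(-½))/3 = (⅓)*(-7/2) = -7/6)
(113 + 6*I(5))*b(-5, -9) = (113 + 6*(-7/6))*(-1*(-5)) = (113 - 7)*5 = 106*5 = 530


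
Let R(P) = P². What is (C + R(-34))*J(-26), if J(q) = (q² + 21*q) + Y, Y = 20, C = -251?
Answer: 135750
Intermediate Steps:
J(q) = 20 + q² + 21*q (J(q) = (q² + 21*q) + 20 = 20 + q² + 21*q)
(C + R(-34))*J(-26) = (-251 + (-34)²)*(20 + (-26)² + 21*(-26)) = (-251 + 1156)*(20 + 676 - 546) = 905*150 = 135750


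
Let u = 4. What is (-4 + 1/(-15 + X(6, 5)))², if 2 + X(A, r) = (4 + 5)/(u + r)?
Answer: 4225/256 ≈ 16.504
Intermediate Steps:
X(A, r) = -2 + 9/(4 + r) (X(A, r) = -2 + (4 + 5)/(4 + r) = -2 + 9/(4 + r))
(-4 + 1/(-15 + X(6, 5)))² = (-4 + 1/(-15 + (1 - 2*5)/(4 + 5)))² = (-4 + 1/(-15 + (1 - 10)/9))² = (-4 + 1/(-15 + (⅑)*(-9)))² = (-4 + 1/(-15 - 1))² = (-4 + 1/(-16))² = (-4 - 1/16)² = (-65/16)² = 4225/256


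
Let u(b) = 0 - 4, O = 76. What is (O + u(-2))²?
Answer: 5184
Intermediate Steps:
u(b) = -4
(O + u(-2))² = (76 - 4)² = 72² = 5184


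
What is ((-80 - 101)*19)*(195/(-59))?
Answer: 670605/59 ≈ 11366.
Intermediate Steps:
((-80 - 101)*19)*(195/(-59)) = (-181*19)*(195*(-1/59)) = -3439*(-195/59) = 670605/59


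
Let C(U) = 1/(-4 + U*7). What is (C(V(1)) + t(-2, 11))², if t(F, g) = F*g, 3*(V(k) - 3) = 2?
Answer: 2036329/4225 ≈ 481.97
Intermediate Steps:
V(k) = 11/3 (V(k) = 3 + (⅓)*2 = 3 + ⅔ = 11/3)
C(U) = 1/(-4 + 7*U)
(C(V(1)) + t(-2, 11))² = (1/(-4 + 7*(11/3)) - 2*11)² = (1/(-4 + 77/3) - 22)² = (1/(65/3) - 22)² = (3/65 - 22)² = (-1427/65)² = 2036329/4225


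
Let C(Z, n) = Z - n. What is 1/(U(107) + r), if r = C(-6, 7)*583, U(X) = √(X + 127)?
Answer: -583/4418539 - 3*√26/57441007 ≈ -0.00013221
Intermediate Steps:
U(X) = √(127 + X)
r = -7579 (r = (-6 - 1*7)*583 = (-6 - 7)*583 = -13*583 = -7579)
1/(U(107) + r) = 1/(√(127 + 107) - 7579) = 1/(√234 - 7579) = 1/(3*√26 - 7579) = 1/(-7579 + 3*√26)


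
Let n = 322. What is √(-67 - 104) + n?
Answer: 322 + 3*I*√19 ≈ 322.0 + 13.077*I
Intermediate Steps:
√(-67 - 104) + n = √(-67 - 104) + 322 = √(-171) + 322 = 3*I*√19 + 322 = 322 + 3*I*√19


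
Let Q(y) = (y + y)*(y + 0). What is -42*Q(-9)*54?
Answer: -367416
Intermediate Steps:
Q(y) = 2*y² (Q(y) = (2*y)*y = 2*y²)
-42*Q(-9)*54 = -84*(-9)²*54 = -84*81*54 = -42*162*54 = -6804*54 = -367416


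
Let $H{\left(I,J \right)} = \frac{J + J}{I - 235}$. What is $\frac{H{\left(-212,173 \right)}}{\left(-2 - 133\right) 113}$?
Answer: $\frac{346}{6818985} \approx 5.0741 \cdot 10^{-5}$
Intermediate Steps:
$H{\left(I,J \right)} = \frac{2 J}{-235 + I}$
$\frac{H{\left(-212,173 \right)}}{\left(-2 - 133\right) 113} = \frac{2 \cdot 173 \frac{1}{-235 - 212}}{\left(-2 - 133\right) 113} = \frac{2 \cdot 173 \frac{1}{-447}}{\left(-135\right) 113} = \frac{2 \cdot 173 \left(- \frac{1}{447}\right)}{-15255} = \left(- \frac{346}{447}\right) \left(- \frac{1}{15255}\right) = \frac{346}{6818985}$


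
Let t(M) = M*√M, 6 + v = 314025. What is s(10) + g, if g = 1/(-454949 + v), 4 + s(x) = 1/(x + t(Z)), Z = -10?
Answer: -3093419/775115 + I*√10/110 ≈ -3.9909 + 0.028748*I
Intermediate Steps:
v = 314019 (v = -6 + 314025 = 314019)
t(M) = M^(3/2)
s(x) = -4 + 1/(x - 10*I*√10) (s(x) = -4 + 1/(x + (-10)^(3/2)) = -4 + 1/(x - 10*I*√10))
g = -1/140930 (g = 1/(-454949 + 314019) = 1/(-140930) = -1/140930 ≈ -7.0957e-6)
s(10) + g = (1 - 4*10 + 40*I*√10)/(10 - 10*I*√10) - 1/140930 = (1 - 40 + 40*I*√10)/(10 - 10*I*√10) - 1/140930 = (-39 + 40*I*√10)/(10 - 10*I*√10) - 1/140930 = -1/140930 + (-39 + 40*I*√10)/(10 - 10*I*√10)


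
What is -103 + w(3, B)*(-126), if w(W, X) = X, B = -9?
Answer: 1031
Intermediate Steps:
-103 + w(3, B)*(-126) = -103 - 9*(-126) = -103 + 1134 = 1031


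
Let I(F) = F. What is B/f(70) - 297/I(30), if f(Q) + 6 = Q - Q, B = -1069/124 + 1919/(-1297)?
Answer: -13214557/1608280 ≈ -8.2166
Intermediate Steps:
B = -1624449/160828 (B = -1069*1/124 + 1919*(-1/1297) = -1069/124 - 1919/1297 = -1624449/160828 ≈ -10.101)
f(Q) = -6 (f(Q) = -6 + (Q - Q) = -6 + 0 = -6)
B/f(70) - 297/I(30) = -1624449/160828/(-6) - 297/30 = -1624449/160828*(-⅙) - 297*1/30 = 541483/321656 - 99/10 = -13214557/1608280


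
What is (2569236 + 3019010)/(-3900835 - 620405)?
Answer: -2794123/2260620 ≈ -1.2360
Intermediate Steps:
(2569236 + 3019010)/(-3900835 - 620405) = 5588246/(-4521240) = 5588246*(-1/4521240) = -2794123/2260620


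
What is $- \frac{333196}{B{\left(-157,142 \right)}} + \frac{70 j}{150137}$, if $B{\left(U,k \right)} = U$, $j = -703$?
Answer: $\frac{50017321882}{23571509} \approx 2121.9$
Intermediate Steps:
$- \frac{333196}{B{\left(-157,142 \right)}} + \frac{70 j}{150137} = - \frac{333196}{-157} + \frac{70 \left(-703\right)}{150137} = \left(-333196\right) \left(- \frac{1}{157}\right) - \frac{49210}{150137} = \frac{333196}{157} - \frac{49210}{150137} = \frac{50017321882}{23571509}$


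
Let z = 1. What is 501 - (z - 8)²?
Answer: 452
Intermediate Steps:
501 - (z - 8)² = 501 - (1 - 8)² = 501 - 1*(-7)² = 501 - 1*49 = 501 - 49 = 452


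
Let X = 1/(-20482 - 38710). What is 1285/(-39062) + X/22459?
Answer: -854135104271/25964377182968 ≈ -0.032896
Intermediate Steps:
X = -1/59192 (X = 1/(-59192) = -1/59192 ≈ -1.6894e-5)
1285/(-39062) + X/22459 = 1285/(-39062) - 1/59192/22459 = 1285*(-1/39062) - 1/59192*1/22459 = -1285/39062 - 1/1329393128 = -854135104271/25964377182968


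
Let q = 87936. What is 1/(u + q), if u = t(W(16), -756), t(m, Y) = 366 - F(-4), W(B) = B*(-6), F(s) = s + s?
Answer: 1/88310 ≈ 1.1324e-5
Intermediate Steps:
F(s) = 2*s
W(B) = -6*B
t(m, Y) = 374 (t(m, Y) = 366 - 2*(-4) = 366 - 1*(-8) = 366 + 8 = 374)
u = 374
1/(u + q) = 1/(374 + 87936) = 1/88310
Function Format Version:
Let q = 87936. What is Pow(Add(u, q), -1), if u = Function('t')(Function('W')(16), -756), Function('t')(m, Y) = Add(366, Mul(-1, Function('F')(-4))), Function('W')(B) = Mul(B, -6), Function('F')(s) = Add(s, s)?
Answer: Rational(1, 88310) ≈ 1.1324e-5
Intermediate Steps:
Function('F')(s) = Mul(2, s)
Function('W')(B) = Mul(-6, B)
Function('t')(m, Y) = 374 (Function('t')(m, Y) = Add(366, Mul(-1, Mul(2, -4))) = Add(366, Mul(-1, -8)) = Add(366, 8) = 374)
u = 374
Pow(Add(u, q), -1) = Pow(Add(374, 87936), -1) = Pow(88310, -1) = Rational(1, 88310)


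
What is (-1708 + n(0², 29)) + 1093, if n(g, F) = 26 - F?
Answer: -618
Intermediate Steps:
(-1708 + n(0², 29)) + 1093 = (-1708 + (26 - 1*29)) + 1093 = (-1708 + (26 - 29)) + 1093 = (-1708 - 3) + 1093 = -1711 + 1093 = -618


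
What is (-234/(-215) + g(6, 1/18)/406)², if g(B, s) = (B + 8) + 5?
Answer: 9818629921/7619544100 ≈ 1.2886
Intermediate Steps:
g(B, s) = 13 + B (g(B, s) = (8 + B) + 5 = 13 + B)
(-234/(-215) + g(6, 1/18)/406)² = (-234/(-215) + (13 + 6)/406)² = (-234*(-1/215) + 19*(1/406))² = (234/215 + 19/406)² = (99089/87290)² = 9818629921/7619544100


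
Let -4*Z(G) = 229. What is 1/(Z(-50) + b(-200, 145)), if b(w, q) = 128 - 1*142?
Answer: -4/285 ≈ -0.014035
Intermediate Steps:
b(w, q) = -14 (b(w, q) = 128 - 142 = -14)
Z(G) = -229/4 (Z(G) = -¼*229 = -229/4)
1/(Z(-50) + b(-200, 145)) = 1/(-229/4 - 14) = 1/(-285/4) = -4/285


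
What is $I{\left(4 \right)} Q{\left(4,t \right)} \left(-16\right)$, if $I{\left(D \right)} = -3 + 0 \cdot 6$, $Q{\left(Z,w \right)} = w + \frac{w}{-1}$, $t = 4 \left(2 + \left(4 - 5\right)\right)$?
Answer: $0$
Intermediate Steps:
$t = 4$ ($t = 4 \left(2 + \left(4 - 5\right)\right) = 4 \left(2 - 1\right) = 4 \cdot 1 = 4$)
$Q{\left(Z,w \right)} = 0$ ($Q{\left(Z,w \right)} = w + w \left(-1\right) = w - w = 0$)
$I{\left(D \right)} = -3$ ($I{\left(D \right)} = -3 + 0 = -3$)
$I{\left(4 \right)} Q{\left(4,t \right)} \left(-16\right) = \left(-3\right) 0 \left(-16\right) = 0 \left(-16\right) = 0$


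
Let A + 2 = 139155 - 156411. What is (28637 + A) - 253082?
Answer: -241703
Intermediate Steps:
A = -17258 (A = -2 + (139155 - 156411) = -2 - 17256 = -17258)
(28637 + A) - 253082 = (28637 - 17258) - 253082 = 11379 - 253082 = -241703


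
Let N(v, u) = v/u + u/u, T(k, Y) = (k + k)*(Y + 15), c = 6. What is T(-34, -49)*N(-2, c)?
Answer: 4624/3 ≈ 1541.3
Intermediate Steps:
T(k, Y) = 2*k*(15 + Y) (T(k, Y) = (2*k)*(15 + Y) = 2*k*(15 + Y))
N(v, u) = 1 + v/u (N(v, u) = v/u + 1 = 1 + v/u)
T(-34, -49)*N(-2, c) = (2*(-34)*(15 - 49))*((6 - 2)/6) = (2*(-34)*(-34))*((1/6)*4) = 2312*(2/3) = 4624/3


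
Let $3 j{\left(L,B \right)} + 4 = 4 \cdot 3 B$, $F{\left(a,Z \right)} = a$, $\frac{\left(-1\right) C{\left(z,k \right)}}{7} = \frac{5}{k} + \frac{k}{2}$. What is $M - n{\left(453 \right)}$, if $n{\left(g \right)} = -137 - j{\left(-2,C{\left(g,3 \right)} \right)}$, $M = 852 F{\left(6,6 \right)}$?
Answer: $5159$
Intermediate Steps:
$C{\left(z,k \right)} = - \frac{35}{k} - \frac{7 k}{2}$ ($C{\left(z,k \right)} = - 7 \left(\frac{5}{k} + \frac{k}{2}\right) = - 7 \left(\frac{k}{2} + \frac{5}{k}\right) = - \frac{35}{k} - \frac{7 k}{2}$)
$M = 5112$ ($M = 852 \cdot 6 = 5112$)
$j{\left(L,B \right)} = - \frac{4}{3} + 4 B$ ($j{\left(L,B \right)} = - \frac{4}{3} + \frac{4 \cdot 3 B}{3} = - \frac{4}{3} + \frac{12 B}{3} = - \frac{4}{3} + 4 B$)
$n{\left(g \right)} = -47$ ($n{\left(g \right)} = -137 - \left(- \frac{4}{3} + 4 \left(- \frac{35}{3} - \frac{21}{2}\right)\right) = -137 - \left(- \frac{4}{3} + 4 \left(- \frac{133}{6}\right)\right) = -137 - \left(- \frac{4}{3} - \frac{266}{3}\right) = -137 - -90 = -137 + 90 = -47$)
$M - n{\left(453 \right)} = 5112 - -47 = 5112 + 47 = 5159$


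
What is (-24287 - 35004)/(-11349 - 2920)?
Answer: 59291/14269 ≈ 4.1552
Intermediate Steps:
(-24287 - 35004)/(-11349 - 2920) = -59291/(-14269) = -59291*(-1/14269) = 59291/14269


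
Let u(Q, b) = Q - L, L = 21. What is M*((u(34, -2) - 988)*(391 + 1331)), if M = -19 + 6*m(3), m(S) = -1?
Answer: 41973750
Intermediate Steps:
u(Q, b) = -21 + Q (u(Q, b) = Q - 1*21 = Q - 21 = -21 + Q)
M = -25 (M = -19 + 6*(-1) = -19 - 6 = -25)
M*((u(34, -2) - 988)*(391 + 1331)) = -25*((-21 + 34) - 988)*(391 + 1331) = -25*(13 - 988)*1722 = -(-24375)*1722 = -25*(-1678950) = 41973750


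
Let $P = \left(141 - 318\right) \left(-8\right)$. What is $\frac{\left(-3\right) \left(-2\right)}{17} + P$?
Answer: $\frac{24078}{17} \approx 1416.4$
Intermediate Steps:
$P = 1416$ ($P = \left(-177\right) \left(-8\right) = 1416$)
$\frac{\left(-3\right) \left(-2\right)}{17} + P = \frac{\left(-3\right) \left(-2\right)}{17} + 1416 = 6 \cdot \frac{1}{17} + 1416 = \frac{6}{17} + 1416 = \frac{24078}{17}$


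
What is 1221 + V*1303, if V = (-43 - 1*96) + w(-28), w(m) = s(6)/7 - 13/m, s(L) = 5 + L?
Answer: -4962817/28 ≈ -1.7724e+5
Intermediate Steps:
w(m) = 11/7 - 13/m (w(m) = (5 + 6)/7 - 13/m = 11*(⅐) - 13/m = 11/7 - 13/m)
V = -3835/28 (V = (-43 - 1*96) + (11/7 - 13/(-28)) = (-43 - 96) + (11/7 - 13*(-1/28)) = -139 + (11/7 + 13/28) = -139 + 57/28 = -3835/28 ≈ -136.96)
1221 + V*1303 = 1221 - 3835/28*1303 = 1221 - 4997005/28 = -4962817/28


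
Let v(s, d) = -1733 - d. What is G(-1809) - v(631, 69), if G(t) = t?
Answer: -7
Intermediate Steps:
G(-1809) - v(631, 69) = -1809 - (-1733 - 1*69) = -1809 - (-1733 - 69) = -1809 - 1*(-1802) = -1809 + 1802 = -7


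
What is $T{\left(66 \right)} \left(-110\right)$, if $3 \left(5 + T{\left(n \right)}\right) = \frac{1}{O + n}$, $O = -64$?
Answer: $\frac{1595}{3} \approx 531.67$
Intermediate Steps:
$T{\left(n \right)} = -5 + \frac{1}{3 \left(-64 + n\right)}$
$T{\left(66 \right)} \left(-110\right) = \frac{961 - 990}{3 \left(-64 + 66\right)} \left(-110\right) = \frac{961 - 990}{3 \cdot 2} \left(-110\right) = \frac{1}{3} \cdot \frac{1}{2} \left(-29\right) \left(-110\right) = \left(- \frac{29}{6}\right) \left(-110\right) = \frac{1595}{3}$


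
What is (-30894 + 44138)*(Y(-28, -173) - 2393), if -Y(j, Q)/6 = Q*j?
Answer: -416616508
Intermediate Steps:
Y(j, Q) = -6*Q*j
(-30894 + 44138)*(Y(-28, -173) - 2393) = (-30894 + 44138)*(-6*(-173)*(-28) - 2393) = 13244*(-29064 - 2393) = 13244*(-31457) = -416616508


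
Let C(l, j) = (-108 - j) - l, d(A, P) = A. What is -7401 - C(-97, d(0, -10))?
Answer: -7390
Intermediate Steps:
C(l, j) = -108 - j - l
-7401 - C(-97, d(0, -10)) = -7401 - (-108 - 1*0 - 1*(-97)) = -7401 - (-108 + 0 + 97) = -7401 - 1*(-11) = -7401 + 11 = -7390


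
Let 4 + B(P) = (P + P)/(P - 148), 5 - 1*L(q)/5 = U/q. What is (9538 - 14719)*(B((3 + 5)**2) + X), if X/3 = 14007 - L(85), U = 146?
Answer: -25873824196/119 ≈ -2.1743e+8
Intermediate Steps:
L(q) = 25 - 730/q
B(P) = -4 + 2*P/(-148 + P) (B(P) = -4 + (P + P)/(P - 148) = -4 + (2*P)/(-148 + P) = -4 + 2*P/(-148 + P))
X = 713520/17 (X = 3*(14007 - (25 - 730/85)) = 3*(14007 - (25 - 730*1/85)) = 3*(14007 - (25 - 146/17)) = 3*(14007 - 1*279/17) = 3*(14007 - 279/17) = 3*(237840/17) = 713520/17 ≈ 41972.)
(9538 - 14719)*(B((3 + 5)**2) + X) = (9538 - 14719)*(2*(296 - (3 + 5)**2)/(-148 + (3 + 5)**2) + 713520/17) = -5181*(2*(296 - 1*8**2)/(-148 + 8**2) + 713520/17) = -5181*(2*(296 - 1*64)/(-148 + 64) + 713520/17) = -5181*(2*(296 - 64)/(-84) + 713520/17) = -5181*(2*(-1/84)*232 + 713520/17) = -5181*(-116/21 + 713520/17) = -5181*14981948/357 = -25873824196/119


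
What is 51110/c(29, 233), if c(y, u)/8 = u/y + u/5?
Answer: 3705475/31688 ≈ 116.94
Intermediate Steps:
c(y, u) = 8*u/5 + 8*u/y (c(y, u) = 8*(u/y + u/5) = 8*(u/5 + u/y) = 8*u/5 + 8*u/y)
51110/c(29, 233) = 51110/(((8/5)*233*(5 + 29)/29)) = 51110/(((8/5)*233*(1/29)*34)) = 51110/(63376/145) = 51110*(145/63376) = 3705475/31688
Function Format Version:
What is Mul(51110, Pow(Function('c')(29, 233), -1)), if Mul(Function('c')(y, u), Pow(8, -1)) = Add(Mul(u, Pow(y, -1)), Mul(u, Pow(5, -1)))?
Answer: Rational(3705475, 31688) ≈ 116.94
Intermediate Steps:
Function('c')(y, u) = Add(Mul(Rational(8, 5), u), Mul(8, u, Pow(y, -1))) (Function('c')(y, u) = Mul(8, Add(Mul(u, Pow(y, -1)), Mul(u, Pow(5, -1)))) = Mul(8, Add(Mul(u, Pow(y, -1)), Mul(u, Rational(1, 5)))) = Mul(8, Add(Mul(u, Pow(y, -1)), Mul(Rational(1, 5), u))) = Mul(8, Add(Mul(Rational(1, 5), u), Mul(u, Pow(y, -1)))) = Add(Mul(Rational(8, 5), u), Mul(8, u, Pow(y, -1))))
Mul(51110, Pow(Function('c')(29, 233), -1)) = Mul(51110, Pow(Mul(Rational(8, 5), 233, Pow(29, -1), Add(5, 29)), -1)) = Mul(51110, Pow(Mul(Rational(8, 5), 233, Rational(1, 29), 34), -1)) = Mul(51110, Pow(Rational(63376, 145), -1)) = Mul(51110, Rational(145, 63376)) = Rational(3705475, 31688)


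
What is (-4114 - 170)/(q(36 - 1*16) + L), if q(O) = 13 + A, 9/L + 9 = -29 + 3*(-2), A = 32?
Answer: -20944/219 ≈ -95.635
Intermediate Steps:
L = -9/44 (L = 9/(-9 + (-29 + 3*(-2))) = 9/(-9 + (-29 - 6)) = 9/(-9 - 35) = 9/(-44) = 9*(-1/44) = -9/44 ≈ -0.20455)
q(O) = 45 (q(O) = 13 + 32 = 45)
(-4114 - 170)/(q(36 - 1*16) + L) = (-4114 - 170)/(45 - 9/44) = -4284/1971/44 = -4284*44/1971 = -20944/219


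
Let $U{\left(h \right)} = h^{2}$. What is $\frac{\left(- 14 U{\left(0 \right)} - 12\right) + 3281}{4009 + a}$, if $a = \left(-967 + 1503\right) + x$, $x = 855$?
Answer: $\frac{3269}{5400} \approx 0.60537$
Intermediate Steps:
$a = 1391$ ($a = \left(-967 + 1503\right) + 855 = 536 + 855 = 1391$)
$\frac{\left(- 14 U{\left(0 \right)} - 12\right) + 3281}{4009 + a} = \frac{\left(- 14 \cdot 0^{2} - 12\right) + 3281}{4009 + 1391} = \frac{\left(\left(-14\right) 0 - 12\right) + 3281}{5400} = \left(\left(0 - 12\right) + 3281\right) \frac{1}{5400} = \left(-12 + 3281\right) \frac{1}{5400} = 3269 \cdot \frac{1}{5400} = \frac{3269}{5400}$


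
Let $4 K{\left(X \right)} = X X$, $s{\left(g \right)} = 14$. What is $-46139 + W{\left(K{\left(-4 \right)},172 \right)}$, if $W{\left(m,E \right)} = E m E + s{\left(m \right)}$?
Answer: $72211$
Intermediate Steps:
$K{\left(X \right)} = \frac{X^{2}}{4}$ ($K{\left(X \right)} = \frac{X X}{4} = \frac{X^{2}}{4}$)
$W{\left(m,E \right)} = 14 + m E^{2}$ ($W{\left(m,E \right)} = E m E + 14 = m E^{2} + 14 = 14 + m E^{2}$)
$-46139 + W{\left(K{\left(-4 \right)},172 \right)} = -46139 + \left(14 + \frac{\left(-4\right)^{2}}{4} \cdot 172^{2}\right) = -46139 + \left(14 + \frac{1}{4} \cdot 16 \cdot 29584\right) = -46139 + \left(14 + 4 \cdot 29584\right) = -46139 + \left(14 + 118336\right) = -46139 + 118350 = 72211$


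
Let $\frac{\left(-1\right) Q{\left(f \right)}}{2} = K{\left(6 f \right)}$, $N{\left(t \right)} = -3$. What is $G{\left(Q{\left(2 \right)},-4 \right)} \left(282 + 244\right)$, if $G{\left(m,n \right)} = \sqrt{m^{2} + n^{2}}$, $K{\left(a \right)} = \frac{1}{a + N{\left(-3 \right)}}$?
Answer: $\frac{5260 \sqrt{13}}{9} \approx 2107.2$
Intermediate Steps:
$K{\left(a \right)} = \frac{1}{-3 + a}$ ($K{\left(a \right)} = \frac{1}{a - 3} = \frac{1}{-3 + a}$)
$Q{\left(f \right)} = - \frac{2}{-3 + 6 f}$
$G{\left(Q{\left(2 \right)},-4 \right)} \left(282 + 244\right) = \sqrt{\left(- \frac{2}{-3 + 6 \cdot 2}\right)^{2} + \left(-4\right)^{2}} \left(282 + 244\right) = \sqrt{\left(- \frac{2}{-3 + 12}\right)^{2} + 16} \cdot 526 = \sqrt{\left(- \frac{2}{9}\right)^{2} + 16} \cdot 526 = \sqrt{\frac{4}{81} + 16} \cdot 526 = \sqrt{\frac{1300}{81}} \cdot 526 = \frac{10 \sqrt{13}}{9} \cdot 526 = \frac{5260 \sqrt{13}}{9}$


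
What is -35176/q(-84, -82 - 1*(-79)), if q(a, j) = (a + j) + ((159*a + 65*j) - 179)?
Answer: 35176/13817 ≈ 2.5458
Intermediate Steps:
q(a, j) = -179 + 66*j + 160*a (q(a, j) = (a + j) + ((65*j + 159*a) - 179) = (a + j) + (-179 + 65*j + 159*a) = -179 + 66*j + 160*a)
-35176/q(-84, -82 - 1*(-79)) = -35176/(-179 + 66*(-82 - 1*(-79)) + 160*(-84)) = -35176/(-179 + 66*(-82 + 79) - 13440) = -35176/(-179 + 66*(-3) - 13440) = -35176/(-179 - 198 - 13440) = -35176/(-13817) = -35176*(-1/13817) = 35176/13817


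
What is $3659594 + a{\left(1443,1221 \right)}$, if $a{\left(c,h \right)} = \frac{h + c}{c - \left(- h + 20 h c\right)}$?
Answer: $\frac{96807240080}{26453} \approx 3.6596 \cdot 10^{6}$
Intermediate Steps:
$a{\left(c,h \right)} = \frac{c + h}{c + h - 20 c h}$ ($a{\left(c,h \right)} = \frac{c + h}{c - \left(- h + 20 c h\right)} = \frac{c + h}{c + h - 20 c h}$)
$3659594 + a{\left(1443,1221 \right)} = 3659594 + \frac{1443 + 1221}{1443 + 1221 - 28860 \cdot 1221} = 3659594 + \frac{1}{1443 + 1221 - 35238060} \cdot 2664 = 3659594 + \frac{1}{-35235396} \cdot 2664 = 3659594 - \frac{2}{26453} = \frac{96807240080}{26453}$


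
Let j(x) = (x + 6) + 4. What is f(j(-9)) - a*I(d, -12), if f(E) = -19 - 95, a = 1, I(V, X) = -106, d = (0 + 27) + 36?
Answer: -8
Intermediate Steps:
j(x) = 10 + x (j(x) = (6 + x) + 4 = 10 + x)
d = 63 (d = 27 + 36 = 63)
f(E) = -114
f(j(-9)) - a*I(d, -12) = -114 - (-106) = -114 - 1*(-106) = -114 + 106 = -8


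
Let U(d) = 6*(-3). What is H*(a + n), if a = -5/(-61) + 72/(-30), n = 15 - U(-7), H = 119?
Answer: 1113602/305 ≈ 3651.2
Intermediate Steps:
U(d) = -18
n = 33 (n = 15 - 1*(-18) = 15 + 18 = 33)
a = -707/305 (a = -5*(-1/61) + 72*(-1/30) = 5/61 - 12/5 = -707/305 ≈ -2.3180)
H*(a + n) = 119*(-707/305 + 33) = 119*(9358/305) = 1113602/305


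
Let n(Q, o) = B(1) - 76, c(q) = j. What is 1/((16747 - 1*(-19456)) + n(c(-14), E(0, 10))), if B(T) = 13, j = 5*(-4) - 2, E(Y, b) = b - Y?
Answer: 1/36140 ≈ 2.7670e-5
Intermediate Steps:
j = -22 (j = -20 - 2 = -22)
c(q) = -22
n(Q, o) = -63 (n(Q, o) = 13 - 76 = -63)
1/((16747 - 1*(-19456)) + n(c(-14), E(0, 10))) = 1/((16747 - 1*(-19456)) - 63) = 1/((16747 + 19456) - 63) = 1/(36203 - 63) = 1/36140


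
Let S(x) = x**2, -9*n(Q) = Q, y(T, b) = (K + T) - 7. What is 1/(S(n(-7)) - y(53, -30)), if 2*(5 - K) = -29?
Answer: -162/10513 ≈ -0.015409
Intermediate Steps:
K = 39/2 (K = 5 - 1/2*(-29) = 5 + 29/2 = 39/2 ≈ 19.500)
y(T, b) = 25/2 + T (y(T, b) = (39/2 + T) - 7 = 25/2 + T)
n(Q) = -Q/9
1/(S(n(-7)) - y(53, -30)) = 1/((-1/9*(-7))**2 - (25/2 + 53)) = 1/((7/9)**2 - 1*131/2) = 1/(49/81 - 131/2) = 1/(-10513/162) = -162/10513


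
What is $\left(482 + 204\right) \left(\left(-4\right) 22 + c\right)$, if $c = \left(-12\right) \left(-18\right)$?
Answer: $87808$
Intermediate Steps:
$c = 216$
$\left(482 + 204\right) \left(\left(-4\right) 22 + c\right) = \left(482 + 204\right) \left(\left(-4\right) 22 + 216\right) = 686 \left(-88 + 216\right) = 686 \cdot 128 = 87808$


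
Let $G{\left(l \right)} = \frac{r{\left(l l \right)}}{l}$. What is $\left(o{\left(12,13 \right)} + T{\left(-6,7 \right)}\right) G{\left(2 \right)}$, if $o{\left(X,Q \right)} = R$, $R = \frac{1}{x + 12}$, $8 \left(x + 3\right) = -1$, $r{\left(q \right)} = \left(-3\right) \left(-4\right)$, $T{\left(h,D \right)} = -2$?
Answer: $- \frac{804}{71} \approx -11.324$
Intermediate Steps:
$r{\left(q \right)} = 12$
$x = - \frac{25}{8}$ ($x = -3 + \frac{1}{8} \left(-1\right) = -3 - \frac{1}{8} = - \frac{25}{8} \approx -3.125$)
$G{\left(l \right)} = \frac{12}{l}$
$R = \frac{8}{71}$ ($R = \frac{1}{- \frac{25}{8} + 12} = \frac{1}{\frac{71}{8}} = \frac{8}{71} \approx 0.11268$)
$o{\left(X,Q \right)} = \frac{8}{71}$
$\left(o{\left(12,13 \right)} + T{\left(-6,7 \right)}\right) G{\left(2 \right)} = \left(\frac{8}{71} - 2\right) \frac{12}{2} = - \frac{134 \cdot 12 \cdot \frac{1}{2}}{71} = \left(- \frac{134}{71}\right) 6 = - \frac{804}{71}$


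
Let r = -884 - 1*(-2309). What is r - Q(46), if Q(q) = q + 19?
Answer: 1360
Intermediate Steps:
Q(q) = 19 + q
r = 1425 (r = -884 + 2309 = 1425)
r - Q(46) = 1425 - (19 + 46) = 1425 - 1*65 = 1425 - 65 = 1360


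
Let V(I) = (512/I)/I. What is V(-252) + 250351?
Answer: 993643151/3969 ≈ 2.5035e+5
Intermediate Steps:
V(I) = 512/I²
V(-252) + 250351 = 512/(-252)² + 250351 = 512*(1/63504) + 250351 = 32/3969 + 250351 = 993643151/3969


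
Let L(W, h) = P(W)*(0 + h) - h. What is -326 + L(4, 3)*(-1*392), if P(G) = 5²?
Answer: -28550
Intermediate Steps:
P(G) = 25
L(W, h) = 24*h (L(W, h) = 25*(0 + h) - h = 25*h - h = 24*h)
-326 + L(4, 3)*(-1*392) = -326 + (24*3)*(-1*392) = -326 + 72*(-392) = -326 - 28224 = -28550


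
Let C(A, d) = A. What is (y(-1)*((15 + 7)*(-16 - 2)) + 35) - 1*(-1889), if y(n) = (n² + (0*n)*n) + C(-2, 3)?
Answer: 2320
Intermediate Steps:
y(n) = -2 + n² (y(n) = (n² + (0*n)*n) - 2 = (n² + 0*n) - 2 = (n² + 0) - 2 = n² - 2 = -2 + n²)
(y(-1)*((15 + 7)*(-16 - 2)) + 35) - 1*(-1889) = ((-2 + (-1)²)*((15 + 7)*(-16 - 2)) + 35) - 1*(-1889) = ((-2 + 1)*(22*(-18)) + 35) + 1889 = (-1*(-396) + 35) + 1889 = (396 + 35) + 1889 = 431 + 1889 = 2320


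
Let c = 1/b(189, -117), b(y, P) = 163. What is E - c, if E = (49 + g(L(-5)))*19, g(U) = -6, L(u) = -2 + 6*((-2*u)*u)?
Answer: 133170/163 ≈ 816.99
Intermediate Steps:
L(u) = -2 - 12*u² (L(u) = -2 + 6*(-2*u²) = -2 - 12*u²)
c = 1/163 ≈ 0.0061350
E = 817 (E = (49 - 6)*19 = 43*19 = 817)
E - c = 817 - 1*1/163 = 817 - 1/163 = 133170/163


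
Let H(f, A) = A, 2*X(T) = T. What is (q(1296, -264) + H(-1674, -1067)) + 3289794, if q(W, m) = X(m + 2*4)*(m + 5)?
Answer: 3321879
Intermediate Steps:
X(T) = T/2
q(W, m) = (4 + m/2)*(5 + m) (q(W, m) = ((m + 2*4)/2)*(m + 5) = ((m + 8)/2)*(5 + m) = ((8 + m)/2)*(5 + m) = (4 + m/2)*(5 + m))
(q(1296, -264) + H(-1674, -1067)) + 3289794 = ((5 - 264)*(8 - 264)/2 - 1067) + 3289794 = ((½)*(-259)*(-256) - 1067) + 3289794 = (33152 - 1067) + 3289794 = 32085 + 3289794 = 3321879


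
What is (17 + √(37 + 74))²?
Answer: (17 + √111)² ≈ 758.21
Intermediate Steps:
(17 + √(37 + 74))² = (17 + √111)²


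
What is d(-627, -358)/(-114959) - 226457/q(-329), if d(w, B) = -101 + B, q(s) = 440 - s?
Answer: -26032917292/88403471 ≈ -294.48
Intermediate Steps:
d(-627, -358)/(-114959) - 226457/q(-329) = (-101 - 358)/(-114959) - 226457/(440 - 1*(-329)) = -459*(-1/114959) - 226457/(440 + 329) = 459/114959 - 226457/769 = -26032917292/88403471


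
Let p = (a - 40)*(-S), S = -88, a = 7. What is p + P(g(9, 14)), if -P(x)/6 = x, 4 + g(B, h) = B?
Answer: -2934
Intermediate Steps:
g(B, h) = -4 + B
P(x) = -6*x
p = -2904 (p = (7 - 40)*(-1*(-88)) = -33*88 = -2904)
p + P(g(9, 14)) = -2904 - 6*(-4 + 9) = -2904 - 6*5 = -2904 - 30 = -2934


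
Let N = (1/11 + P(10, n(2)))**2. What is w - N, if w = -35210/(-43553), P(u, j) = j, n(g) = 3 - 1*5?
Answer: -14946463/5269913 ≈ -2.8362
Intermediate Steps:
n(g) = -2 (n(g) = 3 - 5 = -2)
w = 35210/43553 (w = -35210*(-1/43553) = 35210/43553 ≈ 0.80844)
N = 441/121 (N = (1/11 - 2)**2 = (-21/11)**2 = 441/121 ≈ 3.6446)
w - N = 35210/43553 - 1*441/121 = 35210/43553 - 441/121 = -14946463/5269913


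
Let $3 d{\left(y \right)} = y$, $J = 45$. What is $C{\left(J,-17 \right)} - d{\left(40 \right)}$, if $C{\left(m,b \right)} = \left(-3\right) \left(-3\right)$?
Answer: $- \frac{13}{3} \approx -4.3333$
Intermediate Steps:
$d{\left(y \right)} = \frac{y}{3}$
$C{\left(m,b \right)} = 9$
$C{\left(J,-17 \right)} - d{\left(40 \right)} = 9 - \frac{1}{3} \cdot 40 = 9 - \frac{40}{3} = - \frac{13}{3}$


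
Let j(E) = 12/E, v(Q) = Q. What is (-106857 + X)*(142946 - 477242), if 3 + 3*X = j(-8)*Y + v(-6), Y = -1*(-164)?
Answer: 35750282832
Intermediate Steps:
Y = 164
X = -85 (X = -1 + ((12/(-8))*164 - 6)/3 = -1 + ((12*(-1/8))*164 - 6)/3 = -1 + (-3/2*164 - 6)/3 = -1 + (-246 - 6)/3 = -1 + (1/3)*(-252) = -1 - 84 = -85)
(-106857 + X)*(142946 - 477242) = (-106857 - 85)*(142946 - 477242) = -106942*(-334296) = 35750282832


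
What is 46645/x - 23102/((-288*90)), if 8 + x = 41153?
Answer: 71985673/35549280 ≈ 2.0250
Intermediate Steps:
x = 41145 (x = -8 + 41153 = 41145)
46645/x - 23102/((-288*90)) = 46645/41145 - 23102/((-288*90)) = 46645*(1/41145) - 23102/(-25920) = 9329/8229 - 23102*(-1/25920) = 9329/8229 + 11551/12960 = 71985673/35549280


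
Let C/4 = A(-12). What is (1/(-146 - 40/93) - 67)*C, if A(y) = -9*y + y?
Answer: -175199808/6809 ≈ -25731.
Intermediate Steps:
A(y) = -8*y
C = 384 (C = 4*(-8*(-12)) = 4*96 = 384)
(1/(-146 - 40/93) - 67)*C = (1/(-146 - 40/93) - 67)*384 = (1/(-13618/93) - 67)*384 = (-93/13618 - 67)*384 = -912499/13618*384 = -175199808/6809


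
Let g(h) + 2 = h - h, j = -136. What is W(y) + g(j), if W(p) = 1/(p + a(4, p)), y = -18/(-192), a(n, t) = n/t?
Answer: -8114/4105 ≈ -1.9766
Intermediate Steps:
g(h) = -2 (g(h) = -2 + (h - h) = -2 + 0 = -2)
y = 3/32 (y = -18*(-1/192) = 3/32 ≈ 0.093750)
W(p) = 1/(p + 4/p)
W(y) + g(j) = 3/(32*(4 + (3/32)²)) - 2 = 3/(32*(4 + 9/1024)) - 2 = 3/(32*(4105/1024)) - 2 = (3/32)*(1024/4105) - 2 = 96/4105 - 2 = -8114/4105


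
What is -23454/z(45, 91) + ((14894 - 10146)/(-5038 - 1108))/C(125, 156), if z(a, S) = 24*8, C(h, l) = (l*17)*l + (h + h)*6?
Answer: -1246918712663/10207571808 ≈ -122.16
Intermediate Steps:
C(h, l) = 12*h + 17*l² (C(h, l) = (17*l)*l + (2*h)*6 = 17*l² + 12*h = 12*h + 17*l²)
z(a, S) = 192
-23454/z(45, 91) + ((14894 - 10146)/(-5038 - 1108))/C(125, 156) = -23454/192 + ((14894 - 10146)/(-5038 - 1108))/(12*125 + 17*156²) = -23454*1/192 + (4748/(-6146))/(1500 + 17*24336) = -3909/32 + (4748*(-1/6146))/(1500 + 413712) = -3909/32 - 2374/3073/415212 = -3909/32 - 2374/3073*1/415212 = -3909/32 - 1187/637973238 = -1246918712663/10207571808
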